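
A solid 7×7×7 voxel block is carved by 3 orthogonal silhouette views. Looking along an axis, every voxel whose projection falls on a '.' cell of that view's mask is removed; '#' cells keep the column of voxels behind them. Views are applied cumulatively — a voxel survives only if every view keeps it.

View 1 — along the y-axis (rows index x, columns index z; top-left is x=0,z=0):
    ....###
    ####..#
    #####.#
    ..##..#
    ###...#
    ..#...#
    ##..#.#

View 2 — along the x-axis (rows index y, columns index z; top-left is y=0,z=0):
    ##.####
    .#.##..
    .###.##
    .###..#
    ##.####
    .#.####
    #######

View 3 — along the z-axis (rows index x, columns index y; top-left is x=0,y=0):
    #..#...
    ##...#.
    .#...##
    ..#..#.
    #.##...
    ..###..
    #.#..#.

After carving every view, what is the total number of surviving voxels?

remaining voxels: 54

full grid |V| = 343
step 1: project along y, AND mask (27/49) → |grid| = 189
step 2: project along x, AND mask (36/49) → |grid| = 138
step 3: project along z, AND mask (19/49) → |grid| = 54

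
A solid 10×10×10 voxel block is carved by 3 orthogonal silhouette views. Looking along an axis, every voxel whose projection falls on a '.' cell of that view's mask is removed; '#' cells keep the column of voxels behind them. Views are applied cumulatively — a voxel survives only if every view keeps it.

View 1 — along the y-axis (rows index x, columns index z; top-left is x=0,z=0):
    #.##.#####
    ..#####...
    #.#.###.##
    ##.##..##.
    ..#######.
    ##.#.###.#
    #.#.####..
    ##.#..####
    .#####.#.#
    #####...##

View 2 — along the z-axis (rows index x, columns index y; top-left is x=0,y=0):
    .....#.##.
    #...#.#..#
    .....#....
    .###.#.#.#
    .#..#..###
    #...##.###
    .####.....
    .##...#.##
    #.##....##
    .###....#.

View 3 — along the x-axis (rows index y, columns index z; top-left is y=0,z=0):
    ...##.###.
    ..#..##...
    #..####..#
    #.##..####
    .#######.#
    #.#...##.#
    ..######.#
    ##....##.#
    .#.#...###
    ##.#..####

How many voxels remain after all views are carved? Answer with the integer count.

remaining voxels: 165

full grid |V| = 1000
after view 1 [y-axis, 67 of 100 cells solid] → remaining = 670
after view 2 [z-axis, 43 of 100 cells solid] → remaining = 286
after view 3 [x-axis, 58 of 100 cells solid] → remaining = 165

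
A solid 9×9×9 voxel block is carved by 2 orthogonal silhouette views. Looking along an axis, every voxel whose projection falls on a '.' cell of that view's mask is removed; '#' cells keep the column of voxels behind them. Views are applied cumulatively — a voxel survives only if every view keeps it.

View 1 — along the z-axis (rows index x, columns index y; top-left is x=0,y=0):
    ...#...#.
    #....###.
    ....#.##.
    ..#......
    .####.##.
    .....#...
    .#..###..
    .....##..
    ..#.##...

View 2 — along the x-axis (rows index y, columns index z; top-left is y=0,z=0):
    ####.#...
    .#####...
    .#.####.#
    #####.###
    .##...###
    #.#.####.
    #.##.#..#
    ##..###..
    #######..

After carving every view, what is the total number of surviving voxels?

|visual hull| = 144

full grid |V| = 729
[1] z-view keeps 26 columns → grid now 234
[2] x-view keeps 52 columns → grid now 144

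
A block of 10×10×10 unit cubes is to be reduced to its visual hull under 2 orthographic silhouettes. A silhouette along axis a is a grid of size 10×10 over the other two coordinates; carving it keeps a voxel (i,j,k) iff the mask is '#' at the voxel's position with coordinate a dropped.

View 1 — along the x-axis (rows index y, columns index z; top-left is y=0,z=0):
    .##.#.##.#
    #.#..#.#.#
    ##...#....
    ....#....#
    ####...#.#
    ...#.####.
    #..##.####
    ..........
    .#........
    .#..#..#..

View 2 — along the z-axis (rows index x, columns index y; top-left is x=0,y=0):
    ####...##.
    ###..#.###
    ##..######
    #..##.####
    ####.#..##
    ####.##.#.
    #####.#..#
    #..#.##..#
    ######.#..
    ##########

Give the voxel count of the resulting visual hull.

voxel count = 272

before carving: 1000 voxels (10×10×10)
step 1: project along x, AND mask (38/100) → |grid| = 380
step 2: project along z, AND mask (71/100) → |grid| = 272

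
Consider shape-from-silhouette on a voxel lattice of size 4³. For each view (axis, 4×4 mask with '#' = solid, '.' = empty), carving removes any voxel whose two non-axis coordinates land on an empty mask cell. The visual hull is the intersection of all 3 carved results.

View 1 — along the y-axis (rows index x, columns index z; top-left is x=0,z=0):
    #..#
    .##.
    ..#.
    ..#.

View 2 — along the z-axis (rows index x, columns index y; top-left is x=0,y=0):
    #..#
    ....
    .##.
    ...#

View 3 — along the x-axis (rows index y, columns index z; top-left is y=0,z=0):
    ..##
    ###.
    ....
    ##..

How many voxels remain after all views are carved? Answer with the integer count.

voxel count = 3

initial block: 4^3 = 64
after view 1 [y-axis, 6 of 16 cells solid] → remaining = 24
after view 2 [z-axis, 5 of 16 cells solid] → remaining = 7
after view 3 [x-axis, 7 of 16 cells solid] → remaining = 3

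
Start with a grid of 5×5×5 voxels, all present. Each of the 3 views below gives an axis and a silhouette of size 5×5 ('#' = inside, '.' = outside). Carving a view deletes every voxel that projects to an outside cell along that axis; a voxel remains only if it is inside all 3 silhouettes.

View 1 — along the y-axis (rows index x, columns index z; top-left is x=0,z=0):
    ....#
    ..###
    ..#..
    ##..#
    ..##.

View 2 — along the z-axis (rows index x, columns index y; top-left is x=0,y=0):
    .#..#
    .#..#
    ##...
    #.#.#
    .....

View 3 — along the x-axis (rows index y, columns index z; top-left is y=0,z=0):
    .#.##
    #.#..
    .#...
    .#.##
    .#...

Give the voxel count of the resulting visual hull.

before carving: 125 voxels (5×5×5)
  1. axis=1 (XZ plane), |mask|=10  ⇒  voxels=50
  2. axis=2 (XY plane), |mask|=9  ⇒  voxels=19
  3. axis=0 (YZ plane), |mask|=10  ⇒  voxels=6

6 voxels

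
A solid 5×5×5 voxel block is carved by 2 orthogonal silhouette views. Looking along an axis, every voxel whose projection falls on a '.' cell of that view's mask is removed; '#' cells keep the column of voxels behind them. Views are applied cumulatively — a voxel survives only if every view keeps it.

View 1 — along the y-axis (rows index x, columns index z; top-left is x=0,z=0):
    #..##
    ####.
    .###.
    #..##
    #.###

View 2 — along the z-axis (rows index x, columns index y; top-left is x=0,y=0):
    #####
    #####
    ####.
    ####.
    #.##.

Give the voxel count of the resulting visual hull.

voxel count = 71

before carving: 125 voxels (5×5×5)
step 1: project along y, AND mask (17/25) → |grid| = 85
step 2: project along z, AND mask (21/25) → |grid| = 71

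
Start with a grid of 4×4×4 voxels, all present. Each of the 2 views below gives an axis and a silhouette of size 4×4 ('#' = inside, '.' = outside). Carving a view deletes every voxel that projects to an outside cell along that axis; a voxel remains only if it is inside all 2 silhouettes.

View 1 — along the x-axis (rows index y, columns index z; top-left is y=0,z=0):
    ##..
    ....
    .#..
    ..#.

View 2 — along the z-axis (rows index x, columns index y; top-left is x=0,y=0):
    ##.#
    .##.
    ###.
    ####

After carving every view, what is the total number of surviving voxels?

remaining voxels: 11

start: 4×4×4 = 64 voxels
[1] x-view keeps 4 columns → grid now 16
[2] z-view keeps 12 columns → grid now 11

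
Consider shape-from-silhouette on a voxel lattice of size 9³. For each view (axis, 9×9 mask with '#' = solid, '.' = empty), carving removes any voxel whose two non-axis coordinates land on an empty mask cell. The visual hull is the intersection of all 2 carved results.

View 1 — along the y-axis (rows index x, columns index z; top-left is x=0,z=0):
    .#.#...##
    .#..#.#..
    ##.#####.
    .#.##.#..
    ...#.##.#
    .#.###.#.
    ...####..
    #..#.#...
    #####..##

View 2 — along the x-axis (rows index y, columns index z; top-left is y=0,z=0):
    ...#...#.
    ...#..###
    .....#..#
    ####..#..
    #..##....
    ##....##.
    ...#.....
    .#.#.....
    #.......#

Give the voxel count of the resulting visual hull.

126 voxels

full grid |V| = 729
V1 y: intersect with XZ mask (41 set) -- 369 left
V2 x: intersect with YZ mask (25 set) -- 126 left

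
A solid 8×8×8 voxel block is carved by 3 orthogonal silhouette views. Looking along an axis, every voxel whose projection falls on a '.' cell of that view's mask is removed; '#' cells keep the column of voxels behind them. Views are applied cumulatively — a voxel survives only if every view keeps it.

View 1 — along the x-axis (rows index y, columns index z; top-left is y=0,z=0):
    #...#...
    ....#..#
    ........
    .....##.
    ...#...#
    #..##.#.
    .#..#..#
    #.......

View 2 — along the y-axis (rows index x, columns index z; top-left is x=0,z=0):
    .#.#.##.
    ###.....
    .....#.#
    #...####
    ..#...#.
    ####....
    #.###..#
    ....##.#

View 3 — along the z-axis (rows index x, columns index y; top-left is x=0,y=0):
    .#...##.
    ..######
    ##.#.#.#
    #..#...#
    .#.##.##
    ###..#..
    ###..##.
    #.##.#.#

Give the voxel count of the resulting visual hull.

voxel count = 29

start: 8×8×8 = 512 voxels
after view 1 [x-axis, 16 of 64 cells solid] → remaining = 128
after view 2 [y-axis, 28 of 64 cells solid] → remaining = 55
after view 3 [z-axis, 36 of 64 cells solid] → remaining = 29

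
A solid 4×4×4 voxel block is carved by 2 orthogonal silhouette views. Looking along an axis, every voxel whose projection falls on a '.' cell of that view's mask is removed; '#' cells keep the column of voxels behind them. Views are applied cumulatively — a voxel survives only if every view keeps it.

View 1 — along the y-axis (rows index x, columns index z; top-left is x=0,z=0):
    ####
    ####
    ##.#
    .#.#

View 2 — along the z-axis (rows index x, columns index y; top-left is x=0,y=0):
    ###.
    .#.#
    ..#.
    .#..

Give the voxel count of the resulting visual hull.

25 voxels

initial block: 4^3 = 64
  1. axis=1 (XZ plane), |mask|=13  ⇒  voxels=52
  2. axis=2 (XY plane), |mask|=7  ⇒  voxels=25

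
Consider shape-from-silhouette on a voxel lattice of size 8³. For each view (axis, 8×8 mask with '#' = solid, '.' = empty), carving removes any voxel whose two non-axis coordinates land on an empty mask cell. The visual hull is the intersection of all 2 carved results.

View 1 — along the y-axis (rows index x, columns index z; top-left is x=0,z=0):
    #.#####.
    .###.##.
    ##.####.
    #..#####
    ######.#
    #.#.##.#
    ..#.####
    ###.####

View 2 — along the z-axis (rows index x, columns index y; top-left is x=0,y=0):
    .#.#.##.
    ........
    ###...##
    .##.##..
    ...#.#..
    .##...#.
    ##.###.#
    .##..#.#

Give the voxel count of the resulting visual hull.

start: 8×8×8 = 512 voxels
carve view 1 (along y, XZ-mask fill 47/64): 376 voxels remain
carve view 2 (along z, XY-mask fill 28/64): 165 voxels remain

voxel count = 165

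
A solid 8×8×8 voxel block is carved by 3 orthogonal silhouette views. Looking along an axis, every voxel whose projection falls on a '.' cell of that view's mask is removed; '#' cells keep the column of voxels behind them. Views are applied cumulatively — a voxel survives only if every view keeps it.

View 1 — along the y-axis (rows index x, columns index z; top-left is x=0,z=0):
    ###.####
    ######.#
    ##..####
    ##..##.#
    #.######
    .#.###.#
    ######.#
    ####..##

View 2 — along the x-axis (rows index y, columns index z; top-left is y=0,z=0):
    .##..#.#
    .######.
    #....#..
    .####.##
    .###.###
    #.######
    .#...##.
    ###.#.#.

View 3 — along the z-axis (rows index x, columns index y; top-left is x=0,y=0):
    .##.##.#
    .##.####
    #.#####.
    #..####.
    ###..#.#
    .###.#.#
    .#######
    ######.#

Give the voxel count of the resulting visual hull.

start: 8×8×8 = 512 voxels
  1. axis=1 (XZ plane), |mask|=50  ⇒  voxels=400
  2. axis=0 (YZ plane), |mask|=39  ⇒  voxels=239
  3. axis=2 (XY plane), |mask|=46  ⇒  voxels=175

remaining voxels: 175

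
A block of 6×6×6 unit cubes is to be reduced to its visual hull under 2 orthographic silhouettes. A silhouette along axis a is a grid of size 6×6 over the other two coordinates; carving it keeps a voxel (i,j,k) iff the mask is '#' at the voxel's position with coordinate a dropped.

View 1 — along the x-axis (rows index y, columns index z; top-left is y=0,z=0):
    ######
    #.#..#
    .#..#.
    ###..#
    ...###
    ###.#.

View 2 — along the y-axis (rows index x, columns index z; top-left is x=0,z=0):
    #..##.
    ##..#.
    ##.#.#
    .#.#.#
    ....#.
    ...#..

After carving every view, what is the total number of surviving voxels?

initial block: 6^3 = 216
step 1: project along x, AND mask (22/36) → |grid| = 132
step 2: project along y, AND mask (15/36) → |grid| = 52

52 voxels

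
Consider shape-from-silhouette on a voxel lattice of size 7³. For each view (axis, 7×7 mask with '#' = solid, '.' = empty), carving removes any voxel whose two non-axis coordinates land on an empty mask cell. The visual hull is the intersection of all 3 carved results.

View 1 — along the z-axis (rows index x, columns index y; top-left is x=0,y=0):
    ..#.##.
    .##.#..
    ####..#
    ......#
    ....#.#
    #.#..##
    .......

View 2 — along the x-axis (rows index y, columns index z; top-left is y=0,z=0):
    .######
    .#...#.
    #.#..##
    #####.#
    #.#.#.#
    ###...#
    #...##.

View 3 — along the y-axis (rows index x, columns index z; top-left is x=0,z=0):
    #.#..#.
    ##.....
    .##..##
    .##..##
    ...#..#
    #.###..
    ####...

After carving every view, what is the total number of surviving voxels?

34 voxels

initial block: 7^3 = 343
step 1: project along z, AND mask (18/49) → |grid| = 126
step 2: project along x, AND mask (29/49) → |grid| = 70
step 3: project along y, AND mask (23/49) → |grid| = 34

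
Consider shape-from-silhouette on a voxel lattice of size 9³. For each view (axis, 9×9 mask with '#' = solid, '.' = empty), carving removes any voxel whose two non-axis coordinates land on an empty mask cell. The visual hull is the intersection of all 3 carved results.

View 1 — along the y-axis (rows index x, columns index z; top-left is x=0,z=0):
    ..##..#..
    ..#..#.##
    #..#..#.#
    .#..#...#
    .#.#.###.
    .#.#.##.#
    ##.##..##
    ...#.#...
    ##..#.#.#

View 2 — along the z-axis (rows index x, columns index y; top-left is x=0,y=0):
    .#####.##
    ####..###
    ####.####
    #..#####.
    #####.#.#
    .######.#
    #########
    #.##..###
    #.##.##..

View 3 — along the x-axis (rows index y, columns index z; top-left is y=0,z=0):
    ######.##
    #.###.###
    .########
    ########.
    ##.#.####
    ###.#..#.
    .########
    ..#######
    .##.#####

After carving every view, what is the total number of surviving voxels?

|visual hull| = 210

initial block: 9^3 = 729
after view 1 [y-axis, 37 of 81 cells solid] → remaining = 333
after view 2 [z-axis, 62 of 81 cells solid] → remaining = 260
after view 3 [x-axis, 65 of 81 cells solid] → remaining = 210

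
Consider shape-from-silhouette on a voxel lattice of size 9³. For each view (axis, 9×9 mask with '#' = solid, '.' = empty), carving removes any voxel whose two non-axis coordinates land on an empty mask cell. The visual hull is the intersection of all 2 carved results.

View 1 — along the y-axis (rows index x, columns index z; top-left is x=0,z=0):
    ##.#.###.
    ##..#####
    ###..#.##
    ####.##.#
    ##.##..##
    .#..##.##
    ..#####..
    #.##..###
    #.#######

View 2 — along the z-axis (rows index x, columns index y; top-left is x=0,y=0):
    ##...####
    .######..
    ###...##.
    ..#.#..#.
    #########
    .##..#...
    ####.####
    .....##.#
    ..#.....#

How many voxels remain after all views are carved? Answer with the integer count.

full grid |V| = 729
V1 y: intersect with XZ mask (56 set) -- 504 left
V2 z: intersect with XY mask (45 set) -- 272 left

voxel count = 272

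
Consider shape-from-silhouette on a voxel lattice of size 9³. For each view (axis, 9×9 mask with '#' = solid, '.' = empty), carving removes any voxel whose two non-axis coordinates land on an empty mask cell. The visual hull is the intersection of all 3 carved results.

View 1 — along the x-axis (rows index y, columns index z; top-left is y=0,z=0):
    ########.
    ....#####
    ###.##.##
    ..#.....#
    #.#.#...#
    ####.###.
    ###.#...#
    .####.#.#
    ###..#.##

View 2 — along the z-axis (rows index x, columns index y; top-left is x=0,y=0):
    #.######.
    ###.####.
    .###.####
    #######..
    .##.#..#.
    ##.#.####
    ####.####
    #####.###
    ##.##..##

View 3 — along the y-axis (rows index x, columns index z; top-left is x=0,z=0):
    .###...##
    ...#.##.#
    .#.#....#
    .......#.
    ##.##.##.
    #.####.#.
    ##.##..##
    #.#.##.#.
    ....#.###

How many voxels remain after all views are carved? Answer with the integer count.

initial block: 9^3 = 729
after view 1 [x-axis, 50 of 81 cells solid] → remaining = 450
after view 2 [z-axis, 61 of 81 cells solid] → remaining = 338
after view 3 [y-axis, 40 of 81 cells solid] → remaining = 165

voxel count = 165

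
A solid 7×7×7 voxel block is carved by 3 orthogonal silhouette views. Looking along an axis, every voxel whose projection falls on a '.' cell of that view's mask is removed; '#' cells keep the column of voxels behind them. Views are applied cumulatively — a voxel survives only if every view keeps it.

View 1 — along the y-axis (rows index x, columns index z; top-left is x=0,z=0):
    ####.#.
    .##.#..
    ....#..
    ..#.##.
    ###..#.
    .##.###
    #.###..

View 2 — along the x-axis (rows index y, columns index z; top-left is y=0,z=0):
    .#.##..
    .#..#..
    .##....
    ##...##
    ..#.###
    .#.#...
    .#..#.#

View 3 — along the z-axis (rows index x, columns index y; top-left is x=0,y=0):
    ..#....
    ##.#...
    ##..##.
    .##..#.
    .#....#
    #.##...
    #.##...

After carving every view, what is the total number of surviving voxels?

full grid |V| = 343
carve view 1 (along y, XZ-mask fill 25/49): 175 voxels remain
carve view 2 (along x, YZ-mask fill 20/49): 74 voxels remain
carve view 3 (along z, XY-mask fill 19/49): 25 voxels remain

25 voxels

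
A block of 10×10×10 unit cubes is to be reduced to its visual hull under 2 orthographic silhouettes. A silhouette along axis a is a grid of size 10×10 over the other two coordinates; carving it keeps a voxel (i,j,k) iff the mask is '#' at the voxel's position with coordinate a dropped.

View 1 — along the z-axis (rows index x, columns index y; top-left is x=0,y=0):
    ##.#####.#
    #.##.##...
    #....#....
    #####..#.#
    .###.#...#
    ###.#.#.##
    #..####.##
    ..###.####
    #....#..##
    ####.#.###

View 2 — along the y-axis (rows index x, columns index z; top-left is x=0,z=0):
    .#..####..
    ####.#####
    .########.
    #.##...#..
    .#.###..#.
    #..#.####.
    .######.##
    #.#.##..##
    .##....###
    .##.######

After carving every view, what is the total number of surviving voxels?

start: 10×10×10 = 1000 voxels
carve view 1 (along z, XY-mask fill 60/100): 600 voxels remain
carve view 2 (along y, XZ-mask fill 64/100): 378 voxels remain

378 voxels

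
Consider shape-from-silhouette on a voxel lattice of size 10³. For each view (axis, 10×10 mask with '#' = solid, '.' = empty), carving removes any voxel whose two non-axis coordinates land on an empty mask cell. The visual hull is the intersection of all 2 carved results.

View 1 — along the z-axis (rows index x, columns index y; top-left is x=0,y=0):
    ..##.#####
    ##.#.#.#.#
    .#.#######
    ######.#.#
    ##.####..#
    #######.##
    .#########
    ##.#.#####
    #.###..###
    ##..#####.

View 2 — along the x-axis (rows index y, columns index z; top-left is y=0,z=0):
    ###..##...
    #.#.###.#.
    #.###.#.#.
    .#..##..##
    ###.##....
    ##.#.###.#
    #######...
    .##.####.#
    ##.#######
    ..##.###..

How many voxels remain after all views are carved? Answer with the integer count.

|visual hull| = 469

start: 10×10×10 = 1000 voxels
step 1: project along z, AND mask (76/100) → |grid| = 760
step 2: project along x, AND mask (62/100) → |grid| = 469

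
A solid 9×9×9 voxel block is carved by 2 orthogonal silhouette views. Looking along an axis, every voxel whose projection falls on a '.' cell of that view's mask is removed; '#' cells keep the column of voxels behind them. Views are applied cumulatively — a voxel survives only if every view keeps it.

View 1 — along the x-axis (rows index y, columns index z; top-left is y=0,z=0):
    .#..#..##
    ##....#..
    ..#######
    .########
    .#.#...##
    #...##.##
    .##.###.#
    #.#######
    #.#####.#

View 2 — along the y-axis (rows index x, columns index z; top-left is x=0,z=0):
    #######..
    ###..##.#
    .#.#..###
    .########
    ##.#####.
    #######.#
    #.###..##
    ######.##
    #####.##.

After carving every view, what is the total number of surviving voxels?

start: 9×9×9 = 729 voxels
carve view 1 (along x, YZ-mask fill 52/81): 468 voxels remain
carve view 2 (along y, XZ-mask fill 62/81): 354 voxels remain

|visual hull| = 354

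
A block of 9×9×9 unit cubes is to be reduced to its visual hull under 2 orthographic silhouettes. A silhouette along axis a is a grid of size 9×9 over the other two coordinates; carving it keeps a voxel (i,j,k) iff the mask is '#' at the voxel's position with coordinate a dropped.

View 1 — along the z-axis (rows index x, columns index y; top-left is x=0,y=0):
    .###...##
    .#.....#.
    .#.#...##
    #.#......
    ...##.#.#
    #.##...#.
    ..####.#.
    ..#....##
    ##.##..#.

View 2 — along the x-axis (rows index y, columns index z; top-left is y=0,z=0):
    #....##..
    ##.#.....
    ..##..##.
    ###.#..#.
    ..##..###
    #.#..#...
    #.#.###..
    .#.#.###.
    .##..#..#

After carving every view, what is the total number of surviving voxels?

voxel count = 145

before carving: 729 voxels (9×9×9)
after view 1 [z-axis, 34 of 81 cells solid] → remaining = 306
after view 2 [x-axis, 37 of 81 cells solid] → remaining = 145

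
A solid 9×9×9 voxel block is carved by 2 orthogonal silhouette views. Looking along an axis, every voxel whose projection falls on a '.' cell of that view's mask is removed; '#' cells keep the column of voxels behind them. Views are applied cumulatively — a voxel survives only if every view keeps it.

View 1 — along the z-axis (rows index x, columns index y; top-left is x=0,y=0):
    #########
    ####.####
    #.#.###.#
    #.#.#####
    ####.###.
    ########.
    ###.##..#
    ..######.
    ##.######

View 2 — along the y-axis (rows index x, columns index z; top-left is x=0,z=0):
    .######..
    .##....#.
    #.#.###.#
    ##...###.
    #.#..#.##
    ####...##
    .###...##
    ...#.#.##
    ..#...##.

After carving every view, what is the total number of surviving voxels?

voxel count = 310

full grid |V| = 729
after view 1 [z-axis, 65 of 81 cells solid] → remaining = 585
after view 2 [y-axis, 43 of 81 cells solid] → remaining = 310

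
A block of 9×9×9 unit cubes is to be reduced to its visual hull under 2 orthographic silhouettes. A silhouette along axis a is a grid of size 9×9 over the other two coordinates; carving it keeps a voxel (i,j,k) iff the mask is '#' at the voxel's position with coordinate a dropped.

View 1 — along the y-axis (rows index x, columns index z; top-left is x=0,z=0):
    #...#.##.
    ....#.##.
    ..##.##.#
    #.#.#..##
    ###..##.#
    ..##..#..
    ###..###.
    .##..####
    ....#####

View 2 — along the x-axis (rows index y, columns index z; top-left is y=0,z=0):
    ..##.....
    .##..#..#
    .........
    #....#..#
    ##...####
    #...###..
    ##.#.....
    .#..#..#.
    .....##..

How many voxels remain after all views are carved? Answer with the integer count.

|visual hull| = 128

full grid |V| = 729
V1 y: intersect with XZ mask (43 set) -- 387 left
V2 x: intersect with YZ mask (27 set) -- 128 left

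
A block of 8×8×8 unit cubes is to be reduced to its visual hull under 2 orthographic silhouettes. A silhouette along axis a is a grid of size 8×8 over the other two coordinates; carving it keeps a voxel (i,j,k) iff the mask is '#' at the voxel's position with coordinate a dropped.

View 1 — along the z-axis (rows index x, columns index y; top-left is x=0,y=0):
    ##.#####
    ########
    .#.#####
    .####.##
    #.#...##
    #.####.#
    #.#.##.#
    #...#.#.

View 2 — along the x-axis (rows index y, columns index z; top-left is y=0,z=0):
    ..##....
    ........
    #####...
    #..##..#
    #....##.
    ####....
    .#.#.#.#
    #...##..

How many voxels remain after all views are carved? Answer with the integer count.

full grid |V| = 512
V1 z: intersect with XY mask (45 set) -- 360 left
V2 x: intersect with YZ mask (25 set) -- 143 left

remaining voxels: 143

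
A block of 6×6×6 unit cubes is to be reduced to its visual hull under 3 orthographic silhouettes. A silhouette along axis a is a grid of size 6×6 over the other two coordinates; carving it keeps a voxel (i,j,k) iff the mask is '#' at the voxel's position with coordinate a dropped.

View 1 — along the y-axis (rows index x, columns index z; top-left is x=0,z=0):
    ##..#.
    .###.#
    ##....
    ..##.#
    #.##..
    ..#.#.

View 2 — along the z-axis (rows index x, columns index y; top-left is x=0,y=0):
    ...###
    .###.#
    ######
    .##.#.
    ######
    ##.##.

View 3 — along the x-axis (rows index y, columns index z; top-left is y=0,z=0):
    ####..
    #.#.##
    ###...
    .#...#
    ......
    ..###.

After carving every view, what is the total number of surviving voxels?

voxel count = 31

initial block: 6^3 = 216
after view 1 [y-axis, 17 of 36 cells solid] → remaining = 102
after view 2 [z-axis, 26 of 36 cells solid] → remaining = 72
after view 3 [x-axis, 16 of 36 cells solid] → remaining = 31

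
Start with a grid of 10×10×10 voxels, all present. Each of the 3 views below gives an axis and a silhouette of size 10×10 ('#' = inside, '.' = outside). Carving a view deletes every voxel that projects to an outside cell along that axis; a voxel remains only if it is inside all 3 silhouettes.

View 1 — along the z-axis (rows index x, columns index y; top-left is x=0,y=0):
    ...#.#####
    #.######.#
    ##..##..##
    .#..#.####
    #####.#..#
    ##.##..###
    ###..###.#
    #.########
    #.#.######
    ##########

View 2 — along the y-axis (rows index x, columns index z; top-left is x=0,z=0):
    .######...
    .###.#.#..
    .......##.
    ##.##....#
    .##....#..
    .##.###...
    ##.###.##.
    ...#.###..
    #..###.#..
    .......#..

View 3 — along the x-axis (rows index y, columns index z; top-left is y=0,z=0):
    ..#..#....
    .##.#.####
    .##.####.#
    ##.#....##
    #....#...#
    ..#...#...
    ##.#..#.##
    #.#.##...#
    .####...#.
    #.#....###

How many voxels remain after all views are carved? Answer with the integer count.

voxel count = 128

before carving: 1000 voxels (10×10×10)
  1. axis=2 (XY plane), |mask|=74  ⇒  voxels=740
  2. axis=1 (XZ plane), |mask|=43  ⇒  voxels=309
  3. axis=0 (YZ plane), |mask|=47  ⇒  voxels=128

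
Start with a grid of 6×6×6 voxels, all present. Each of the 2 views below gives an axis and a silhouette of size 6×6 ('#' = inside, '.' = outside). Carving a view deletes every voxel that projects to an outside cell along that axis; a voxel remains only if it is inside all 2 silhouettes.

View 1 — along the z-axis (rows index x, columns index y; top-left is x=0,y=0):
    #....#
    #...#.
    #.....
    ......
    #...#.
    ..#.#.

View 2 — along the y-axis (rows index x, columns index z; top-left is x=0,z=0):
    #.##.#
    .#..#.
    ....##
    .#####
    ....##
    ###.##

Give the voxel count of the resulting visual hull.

28 voxels

full grid |V| = 216
V1 z: intersect with XY mask (9 set) -- 54 left
V2 y: intersect with XZ mask (20 set) -- 28 left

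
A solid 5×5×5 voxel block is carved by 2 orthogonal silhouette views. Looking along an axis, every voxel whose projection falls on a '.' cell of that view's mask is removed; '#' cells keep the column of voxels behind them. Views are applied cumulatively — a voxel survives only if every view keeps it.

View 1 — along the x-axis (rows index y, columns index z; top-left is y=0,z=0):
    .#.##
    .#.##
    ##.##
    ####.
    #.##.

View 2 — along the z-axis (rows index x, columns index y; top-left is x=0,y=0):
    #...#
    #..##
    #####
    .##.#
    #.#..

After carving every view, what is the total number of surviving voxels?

initial block: 5^3 = 125
after view 1 [x-axis, 17 of 25 cells solid] → remaining = 85
after view 2 [z-axis, 15 of 25 cells solid] → remaining = 50

voxel count = 50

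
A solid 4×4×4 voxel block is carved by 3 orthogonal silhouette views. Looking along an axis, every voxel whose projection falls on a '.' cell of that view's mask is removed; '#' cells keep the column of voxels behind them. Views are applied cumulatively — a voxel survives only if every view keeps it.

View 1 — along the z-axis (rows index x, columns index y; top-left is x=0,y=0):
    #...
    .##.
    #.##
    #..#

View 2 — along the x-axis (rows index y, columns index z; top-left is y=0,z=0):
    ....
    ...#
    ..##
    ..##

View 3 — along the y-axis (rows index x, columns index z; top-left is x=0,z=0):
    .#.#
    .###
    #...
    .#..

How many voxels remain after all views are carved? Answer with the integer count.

remaining voxels: 3

initial block: 4^3 = 64
carve view 1 (along z, XY-mask fill 8/16): 32 voxels remain
carve view 2 (along x, YZ-mask fill 5/16): 9 voxels remain
carve view 3 (along y, XZ-mask fill 7/16): 3 voxels remain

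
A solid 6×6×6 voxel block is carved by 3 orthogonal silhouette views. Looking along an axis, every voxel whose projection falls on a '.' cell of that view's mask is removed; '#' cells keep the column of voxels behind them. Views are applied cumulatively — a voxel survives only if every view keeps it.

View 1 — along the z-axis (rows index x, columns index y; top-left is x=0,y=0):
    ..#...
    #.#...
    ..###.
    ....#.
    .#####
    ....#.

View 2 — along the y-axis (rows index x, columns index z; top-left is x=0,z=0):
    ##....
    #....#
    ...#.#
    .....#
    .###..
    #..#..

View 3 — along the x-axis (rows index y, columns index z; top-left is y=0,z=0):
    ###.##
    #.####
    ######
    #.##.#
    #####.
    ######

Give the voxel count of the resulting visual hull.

full grid |V| = 216
[1] z-view keeps 13 columns → grid now 78
[2] y-view keeps 12 columns → grid now 30
[3] x-view keeps 31 columns → grid now 26

|visual hull| = 26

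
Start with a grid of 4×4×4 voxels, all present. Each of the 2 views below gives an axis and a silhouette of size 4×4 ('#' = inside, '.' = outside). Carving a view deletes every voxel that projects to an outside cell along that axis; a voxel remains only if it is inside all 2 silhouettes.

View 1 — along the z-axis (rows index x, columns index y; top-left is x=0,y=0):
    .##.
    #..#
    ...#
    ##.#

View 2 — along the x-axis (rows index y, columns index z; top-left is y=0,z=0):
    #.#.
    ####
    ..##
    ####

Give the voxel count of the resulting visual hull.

remaining voxels: 26

before carving: 64 voxels (4×4×4)
  1. axis=2 (XY plane), |mask|=8  ⇒  voxels=32
  2. axis=0 (YZ plane), |mask|=12  ⇒  voxels=26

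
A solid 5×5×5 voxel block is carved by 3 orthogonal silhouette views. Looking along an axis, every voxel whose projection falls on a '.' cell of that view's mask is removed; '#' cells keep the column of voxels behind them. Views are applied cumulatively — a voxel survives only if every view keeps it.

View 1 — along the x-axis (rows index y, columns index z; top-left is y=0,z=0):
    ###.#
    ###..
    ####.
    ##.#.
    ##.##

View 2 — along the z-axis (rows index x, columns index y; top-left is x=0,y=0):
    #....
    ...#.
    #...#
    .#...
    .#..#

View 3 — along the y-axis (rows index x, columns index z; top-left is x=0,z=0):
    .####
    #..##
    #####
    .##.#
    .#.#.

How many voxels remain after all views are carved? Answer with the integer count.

voxel count = 18

initial block: 5^3 = 125
[1] x-view keeps 18 columns → grid now 90
[2] z-view keeps 7 columns → grid now 25
[3] y-view keeps 17 columns → grid now 18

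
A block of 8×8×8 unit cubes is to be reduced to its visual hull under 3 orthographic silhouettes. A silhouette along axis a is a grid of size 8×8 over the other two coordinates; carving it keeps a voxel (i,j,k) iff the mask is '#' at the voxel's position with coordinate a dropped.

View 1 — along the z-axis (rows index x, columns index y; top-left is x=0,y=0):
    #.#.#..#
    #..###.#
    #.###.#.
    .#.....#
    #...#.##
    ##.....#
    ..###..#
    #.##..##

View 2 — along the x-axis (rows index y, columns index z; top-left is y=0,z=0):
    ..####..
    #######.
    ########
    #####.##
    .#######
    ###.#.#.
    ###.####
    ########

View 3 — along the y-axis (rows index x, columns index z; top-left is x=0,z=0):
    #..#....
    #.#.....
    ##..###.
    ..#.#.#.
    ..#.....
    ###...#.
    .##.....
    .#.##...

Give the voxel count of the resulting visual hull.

start: 8×8×8 = 512 voxels
V1 z: intersect with XY mask (32 set) -- 256 left
V2 x: intersect with YZ mask (53 set) -- 215 left
V3 y: intersect with XZ mask (22 set) -- 74 left

74 voxels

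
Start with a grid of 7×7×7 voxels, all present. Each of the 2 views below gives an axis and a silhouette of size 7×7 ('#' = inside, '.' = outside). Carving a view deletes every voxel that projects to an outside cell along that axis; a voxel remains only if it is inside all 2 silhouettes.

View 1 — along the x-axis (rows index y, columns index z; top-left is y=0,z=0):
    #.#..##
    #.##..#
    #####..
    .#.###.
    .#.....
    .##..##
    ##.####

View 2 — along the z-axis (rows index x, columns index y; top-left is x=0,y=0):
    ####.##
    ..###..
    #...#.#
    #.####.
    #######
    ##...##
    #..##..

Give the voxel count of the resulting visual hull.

start: 7×7×7 = 343 voxels
step 1: project along x, AND mask (28/49) → |grid| = 196
step 2: project along z, AND mask (31/49) → |grid| = 121

121 voxels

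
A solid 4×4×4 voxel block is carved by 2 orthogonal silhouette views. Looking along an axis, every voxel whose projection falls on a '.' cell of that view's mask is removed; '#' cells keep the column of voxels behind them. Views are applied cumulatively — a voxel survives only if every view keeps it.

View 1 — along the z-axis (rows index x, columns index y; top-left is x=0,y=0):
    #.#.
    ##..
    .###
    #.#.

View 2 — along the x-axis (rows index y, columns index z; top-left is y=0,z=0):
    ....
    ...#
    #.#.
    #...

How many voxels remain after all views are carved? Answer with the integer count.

remaining voxels: 9

before carving: 64 voxels (4×4×4)
[1] z-view keeps 9 columns → grid now 36
[2] x-view keeps 4 columns → grid now 9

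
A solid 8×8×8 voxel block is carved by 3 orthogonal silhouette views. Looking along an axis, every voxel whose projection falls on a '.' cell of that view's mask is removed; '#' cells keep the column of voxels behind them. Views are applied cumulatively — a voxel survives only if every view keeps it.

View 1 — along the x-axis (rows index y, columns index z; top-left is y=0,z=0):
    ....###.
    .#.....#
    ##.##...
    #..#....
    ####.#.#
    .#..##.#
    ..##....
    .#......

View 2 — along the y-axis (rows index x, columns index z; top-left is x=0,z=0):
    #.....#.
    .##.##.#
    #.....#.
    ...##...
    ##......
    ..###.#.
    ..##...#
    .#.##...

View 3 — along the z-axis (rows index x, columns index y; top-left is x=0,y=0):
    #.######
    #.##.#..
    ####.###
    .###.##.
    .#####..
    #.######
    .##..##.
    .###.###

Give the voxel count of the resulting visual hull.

remaining voxels: 51

full grid |V| = 512
carve view 1 (along x, YZ-mask fill 24/64): 192 voxels remain
carve view 2 (along y, XZ-mask fill 23/64): 70 voxels remain
carve view 3 (along z, XY-mask fill 45/64): 51 voxels remain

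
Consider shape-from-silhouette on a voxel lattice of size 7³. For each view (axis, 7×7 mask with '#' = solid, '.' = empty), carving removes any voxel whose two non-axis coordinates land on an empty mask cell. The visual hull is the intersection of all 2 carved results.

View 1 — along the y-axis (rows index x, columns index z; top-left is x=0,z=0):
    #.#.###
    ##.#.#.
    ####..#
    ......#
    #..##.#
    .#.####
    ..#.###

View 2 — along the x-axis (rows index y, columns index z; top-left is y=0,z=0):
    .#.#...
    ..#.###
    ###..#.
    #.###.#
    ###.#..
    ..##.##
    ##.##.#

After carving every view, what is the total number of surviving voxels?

voxel count = 111

full grid |V| = 343
after view 1 [y-axis, 28 of 49 cells solid] → remaining = 196
after view 2 [x-axis, 28 of 49 cells solid] → remaining = 111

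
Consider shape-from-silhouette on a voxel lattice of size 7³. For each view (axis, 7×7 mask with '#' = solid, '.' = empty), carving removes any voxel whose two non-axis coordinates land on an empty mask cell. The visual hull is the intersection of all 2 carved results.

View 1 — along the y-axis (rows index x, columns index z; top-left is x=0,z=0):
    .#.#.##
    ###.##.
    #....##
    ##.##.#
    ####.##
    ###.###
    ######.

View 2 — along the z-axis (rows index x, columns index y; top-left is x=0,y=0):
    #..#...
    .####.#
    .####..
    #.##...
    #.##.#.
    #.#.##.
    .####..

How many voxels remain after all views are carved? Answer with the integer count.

before carving: 343 voxels (7×7×7)
  1. axis=1 (XZ plane), |mask|=35  ⇒  voxels=245
  2. axis=2 (XY plane), |mask|=26  ⇒  voxels=132

|visual hull| = 132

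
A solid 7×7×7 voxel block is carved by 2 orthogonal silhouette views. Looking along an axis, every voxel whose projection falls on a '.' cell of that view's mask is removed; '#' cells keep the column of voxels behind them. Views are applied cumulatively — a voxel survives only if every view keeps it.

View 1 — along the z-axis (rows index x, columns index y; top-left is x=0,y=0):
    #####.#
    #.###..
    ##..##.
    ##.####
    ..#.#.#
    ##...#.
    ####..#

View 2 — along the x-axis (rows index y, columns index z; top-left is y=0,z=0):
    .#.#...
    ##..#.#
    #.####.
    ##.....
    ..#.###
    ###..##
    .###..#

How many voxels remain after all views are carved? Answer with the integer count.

remaining voxels: 111

full grid |V| = 343
  1. axis=2 (XY plane), |mask|=31  ⇒  voxels=217
  2. axis=0 (YZ plane), |mask|=26  ⇒  voxels=111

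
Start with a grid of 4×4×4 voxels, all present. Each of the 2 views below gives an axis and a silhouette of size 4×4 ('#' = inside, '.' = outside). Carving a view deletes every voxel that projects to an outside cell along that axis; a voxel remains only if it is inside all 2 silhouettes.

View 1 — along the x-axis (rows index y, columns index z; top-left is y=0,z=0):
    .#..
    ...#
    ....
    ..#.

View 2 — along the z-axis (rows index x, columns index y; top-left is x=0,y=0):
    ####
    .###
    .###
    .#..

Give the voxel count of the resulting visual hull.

full grid |V| = 64
step 1: project along x, AND mask (3/16) → |grid| = 12
step 2: project along z, AND mask (11/16) → |grid| = 8

remaining voxels: 8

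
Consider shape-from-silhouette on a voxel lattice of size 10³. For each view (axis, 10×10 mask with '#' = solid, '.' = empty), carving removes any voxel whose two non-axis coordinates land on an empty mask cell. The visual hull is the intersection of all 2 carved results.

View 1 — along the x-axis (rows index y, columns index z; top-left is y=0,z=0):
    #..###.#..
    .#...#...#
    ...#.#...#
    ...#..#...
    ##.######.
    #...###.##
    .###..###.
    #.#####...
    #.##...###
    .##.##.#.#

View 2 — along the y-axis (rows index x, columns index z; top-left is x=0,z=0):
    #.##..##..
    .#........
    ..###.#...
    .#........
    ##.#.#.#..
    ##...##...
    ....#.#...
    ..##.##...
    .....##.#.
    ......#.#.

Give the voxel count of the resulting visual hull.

before carving: 1000 voxels (10×10×10)
  1. axis=0 (YZ plane), |mask|=51  ⇒  voxels=510
  2. axis=1 (XZ plane), |mask|=31  ⇒  voxels=162

voxel count = 162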